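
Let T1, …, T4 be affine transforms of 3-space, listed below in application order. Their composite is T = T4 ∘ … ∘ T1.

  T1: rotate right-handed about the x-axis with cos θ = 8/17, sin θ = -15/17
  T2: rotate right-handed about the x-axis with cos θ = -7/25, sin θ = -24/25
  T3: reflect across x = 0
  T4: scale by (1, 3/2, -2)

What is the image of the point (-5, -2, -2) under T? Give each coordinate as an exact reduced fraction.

T(p) = (5, 987/425, -2012/425)

T1 rotate right-handed about the x-axis with cos θ = 8/17, sin θ = -15/17: (-5, -2, -2) → (-5, -46/17, 14/17)
T2 rotate right-handed about the x-axis with cos θ = -7/25, sin θ = -24/25: (-5, -46/17, 14/17) → (-5, 658/425, 1006/425)
T3 reflect across x = 0: (-5, 658/425, 1006/425) → (5, 658/425, 1006/425)
T4 scale by (1, 3/2, -2): (5, 658/425, 1006/425) → (5, 987/425, -2012/425)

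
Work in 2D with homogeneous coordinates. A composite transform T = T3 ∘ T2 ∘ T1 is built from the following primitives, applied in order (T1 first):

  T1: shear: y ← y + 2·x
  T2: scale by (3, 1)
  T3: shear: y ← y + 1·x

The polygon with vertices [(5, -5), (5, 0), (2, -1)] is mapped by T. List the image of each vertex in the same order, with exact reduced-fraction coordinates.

image vertices: (15, 20), (15, 25), (6, 9)

T1 shear: y ← y + 2·x: (5, -5) → (5, 5); (5, 0) → (5, 10); (2, -1) → (2, 3)
T2 scale by (3, 1): (5, 5) → (15, 5); (5, 10) → (15, 10); (2, 3) → (6, 3)
T3 shear: y ← y + 1·x: (15, 5) → (15, 20); (15, 10) → (15, 25); (6, 3) → (6, 9)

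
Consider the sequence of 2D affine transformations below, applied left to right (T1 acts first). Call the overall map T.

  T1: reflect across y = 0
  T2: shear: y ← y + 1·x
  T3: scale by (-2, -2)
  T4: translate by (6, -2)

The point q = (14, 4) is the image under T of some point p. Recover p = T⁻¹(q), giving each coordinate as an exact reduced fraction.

p = (-4, -1)

T1 = [1 0 0; 0 -1 0; 0 0 1]
T2·T1 = [1 0 0; 1 -1 0; 0 0 1]
T3·…·T1 = [-2 0 0; -2 2 0; 0 0 1]
T4·…·T1 = [-2 0 6; -2 2 -2; 0 0 1]
det M = -4; M⁻¹ = [-1/2 0 3; -1/2 1/2 4; 0 0 1]
M⁻¹ · (14, 4)ᵀ = (-4, -1)ᵀ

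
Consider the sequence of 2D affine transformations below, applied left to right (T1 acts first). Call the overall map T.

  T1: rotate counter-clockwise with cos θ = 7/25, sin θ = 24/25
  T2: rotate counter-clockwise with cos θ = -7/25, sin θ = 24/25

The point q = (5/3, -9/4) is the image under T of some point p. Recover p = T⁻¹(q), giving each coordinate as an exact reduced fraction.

T1 = [7/25 -24/25 0; 24/25 7/25 0; 0 0 1]
T2·T1 = [-1 0 0; 0 -1 0; 0 0 1]
det M = 1; M⁻¹ = [-1 0 0; 0 -1 0; 0 0 1]
M⁻¹ · (5/3, -9/4)ᵀ = (-5/3, 9/4)ᵀ

p = (-5/3, 9/4)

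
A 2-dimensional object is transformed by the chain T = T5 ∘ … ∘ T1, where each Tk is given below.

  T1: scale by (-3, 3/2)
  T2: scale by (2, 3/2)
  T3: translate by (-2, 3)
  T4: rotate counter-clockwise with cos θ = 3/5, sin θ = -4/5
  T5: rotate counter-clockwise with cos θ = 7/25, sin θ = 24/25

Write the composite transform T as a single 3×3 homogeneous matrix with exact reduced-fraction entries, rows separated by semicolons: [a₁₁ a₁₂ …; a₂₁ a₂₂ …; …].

T = [-702/125 -99/125 -366/125; -264/125 1053/500 263/125; 0 0 1]

T1 = [-3 0 0; 0 3/2 0; 0 0 1]
T2·T1 = [-6 0 0; 0 9/4 0; 0 0 1]
T3·…·T1 = [-6 0 -2; 0 9/4 3; 0 0 1]
T4·…·T1 = [-18/5 9/5 6/5; 24/5 27/20 17/5; 0 0 1]
T5·…·T1 = [-702/125 -99/125 -366/125; -264/125 1053/500 263/125; 0 0 1]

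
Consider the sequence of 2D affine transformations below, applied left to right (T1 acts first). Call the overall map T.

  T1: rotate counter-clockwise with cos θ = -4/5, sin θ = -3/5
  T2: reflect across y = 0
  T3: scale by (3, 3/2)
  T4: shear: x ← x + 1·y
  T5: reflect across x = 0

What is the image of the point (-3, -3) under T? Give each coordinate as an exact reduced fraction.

T1 rotate counter-clockwise with cos θ = -4/5, sin θ = -3/5: (-3, -3) → (3/5, 21/5)
T2 reflect across y = 0: (3/5, 21/5) → (3/5, -21/5)
T3 scale by (3, 3/2): (3/5, -21/5) → (9/5, -63/10)
T4 shear: x ← x + 1·y: (9/5, -63/10) → (-9/2, -63/10)
T5 reflect across x = 0: (-9/2, -63/10) → (9/2, -63/10)

T(p) = (9/2, -63/10)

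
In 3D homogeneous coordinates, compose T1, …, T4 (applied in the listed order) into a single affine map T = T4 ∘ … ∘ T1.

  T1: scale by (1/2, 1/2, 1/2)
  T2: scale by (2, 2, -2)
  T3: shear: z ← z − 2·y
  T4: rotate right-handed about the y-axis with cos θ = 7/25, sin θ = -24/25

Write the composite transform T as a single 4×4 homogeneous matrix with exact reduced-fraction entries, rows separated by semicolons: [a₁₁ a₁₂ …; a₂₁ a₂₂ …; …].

T = [7/25 48/25 24/25 0; 0 1 0 0; 24/25 -14/25 -7/25 0; 0 0 0 1]

T1 = [1/2 0 0 0; 0 1/2 0 0; 0 0 1/2 0; 0 0 0 1]
T2·T1 = [1 0 0 0; 0 1 0 0; 0 0 -1 0; 0 0 0 1]
T3·…·T1 = [1 0 0 0; 0 1 0 0; 0 -2 -1 0; 0 0 0 1]
T4·…·T1 = [7/25 48/25 24/25 0; 0 1 0 0; 24/25 -14/25 -7/25 0; 0 0 0 1]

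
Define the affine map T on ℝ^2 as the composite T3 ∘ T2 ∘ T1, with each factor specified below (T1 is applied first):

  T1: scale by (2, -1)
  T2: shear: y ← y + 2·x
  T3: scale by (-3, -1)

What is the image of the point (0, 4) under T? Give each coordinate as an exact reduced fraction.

T1 scale by (2, -1): (0, 4) → (0, -4)
T2 shear: y ← y + 2·x: (0, -4) → (0, -4)
T3 scale by (-3, -1): (0, -4) → (0, 4)

T(p) = (0, 4)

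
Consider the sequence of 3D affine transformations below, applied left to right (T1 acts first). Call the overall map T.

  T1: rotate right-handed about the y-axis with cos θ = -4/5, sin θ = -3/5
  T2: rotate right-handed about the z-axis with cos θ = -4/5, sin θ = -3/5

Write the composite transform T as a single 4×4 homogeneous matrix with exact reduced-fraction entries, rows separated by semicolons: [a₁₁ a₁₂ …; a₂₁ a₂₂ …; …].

T1 = [-4/5 0 -3/5 0; 0 1 0 0; 3/5 0 -4/5 0; 0 0 0 1]
T2·T1 = [16/25 3/5 12/25 0; 12/25 -4/5 9/25 0; 3/5 0 -4/5 0; 0 0 0 1]

T = [16/25 3/5 12/25 0; 12/25 -4/5 9/25 0; 3/5 0 -4/5 0; 0 0 0 1]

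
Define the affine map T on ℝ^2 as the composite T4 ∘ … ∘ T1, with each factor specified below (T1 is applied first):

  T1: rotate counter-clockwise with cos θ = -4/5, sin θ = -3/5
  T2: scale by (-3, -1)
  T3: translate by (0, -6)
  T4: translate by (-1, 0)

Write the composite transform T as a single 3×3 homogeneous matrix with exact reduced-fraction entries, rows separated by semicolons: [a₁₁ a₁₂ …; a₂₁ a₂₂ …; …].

T = [12/5 -9/5 -1; 3/5 4/5 -6; 0 0 1]

T1 = [-4/5 3/5 0; -3/5 -4/5 0; 0 0 1]
T2·T1 = [12/5 -9/5 0; 3/5 4/5 0; 0 0 1]
T3·…·T1 = [12/5 -9/5 0; 3/5 4/5 -6; 0 0 1]
T4·…·T1 = [12/5 -9/5 -1; 3/5 4/5 -6; 0 0 1]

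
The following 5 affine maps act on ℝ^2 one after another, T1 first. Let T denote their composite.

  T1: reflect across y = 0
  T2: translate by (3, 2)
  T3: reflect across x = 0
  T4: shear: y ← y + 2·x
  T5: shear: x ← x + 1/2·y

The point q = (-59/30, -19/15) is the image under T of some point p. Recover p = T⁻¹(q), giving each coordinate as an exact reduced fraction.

T1 = [1 0 0; 0 -1 0; 0 0 1]
T2·T1 = [1 0 3; 0 -1 2; 0 0 1]
T3·…·T1 = [-1 0 -3; 0 -1 2; 0 0 1]
T4·…·T1 = [-1 0 -3; -2 -1 -4; 0 0 1]
T5·…·T1 = [-2 -1/2 -5; -2 -1 -4; 0 0 1]
det M = 1; M⁻¹ = [-1 1/2 -3; 2 -2 2; 0 0 1]
M⁻¹ · (-59/30, -19/15)ᵀ = (-5/3, 3/5)ᵀ

p = (-5/3, 3/5)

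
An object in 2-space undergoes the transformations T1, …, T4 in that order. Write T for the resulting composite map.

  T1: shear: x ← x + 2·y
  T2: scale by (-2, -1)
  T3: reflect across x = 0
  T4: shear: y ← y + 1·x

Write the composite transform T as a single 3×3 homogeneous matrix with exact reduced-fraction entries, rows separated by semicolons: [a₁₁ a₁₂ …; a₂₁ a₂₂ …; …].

T1 = [1 2 0; 0 1 0; 0 0 1]
T2·T1 = [-2 -4 0; 0 -1 0; 0 0 1]
T3·…·T1 = [2 4 0; 0 -1 0; 0 0 1]
T4·…·T1 = [2 4 0; 2 3 0; 0 0 1]

T = [2 4 0; 2 3 0; 0 0 1]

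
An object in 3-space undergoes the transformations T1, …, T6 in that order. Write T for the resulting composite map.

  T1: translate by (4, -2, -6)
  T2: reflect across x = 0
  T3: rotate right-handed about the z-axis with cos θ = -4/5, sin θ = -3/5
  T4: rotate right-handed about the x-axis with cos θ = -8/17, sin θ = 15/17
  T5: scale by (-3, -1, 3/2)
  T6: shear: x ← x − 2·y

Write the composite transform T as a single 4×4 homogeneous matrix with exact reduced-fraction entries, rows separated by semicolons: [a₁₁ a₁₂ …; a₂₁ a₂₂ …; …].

T = [-252/85 -89/85 -30/17 14/17; 24/85 -32/85 15/17 -58/17; 27/34 -18/17 -12/17 162/17; 0 0 0 1]

T1 = [1 0 0 4; 0 1 0 -2; 0 0 1 -6; 0 0 0 1]
T2·T1 = [-1 0 0 -4; 0 1 0 -2; 0 0 1 -6; 0 0 0 1]
T3·…·T1 = [4/5 3/5 0 2; 3/5 -4/5 0 4; 0 0 1 -6; 0 0 0 1]
T4·…·T1 = [4/5 3/5 0 2; -24/85 32/85 -15/17 58/17; 9/17 -12/17 -8/17 108/17; 0 0 0 1]
T5·…·T1 = [-12/5 -9/5 0 -6; 24/85 -32/85 15/17 -58/17; 27/34 -18/17 -12/17 162/17; 0 0 0 1]
T6·…·T1 = [-252/85 -89/85 -30/17 14/17; 24/85 -32/85 15/17 -58/17; 27/34 -18/17 -12/17 162/17; 0 0 0 1]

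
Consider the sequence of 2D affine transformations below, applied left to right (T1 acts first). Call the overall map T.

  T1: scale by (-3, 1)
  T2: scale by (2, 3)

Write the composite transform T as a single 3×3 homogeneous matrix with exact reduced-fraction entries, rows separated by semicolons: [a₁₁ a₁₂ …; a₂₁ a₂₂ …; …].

T = [-6 0 0; 0 3 0; 0 0 1]

T1 = [-3 0 0; 0 1 0; 0 0 1]
T2·T1 = [-6 0 0; 0 3 0; 0 0 1]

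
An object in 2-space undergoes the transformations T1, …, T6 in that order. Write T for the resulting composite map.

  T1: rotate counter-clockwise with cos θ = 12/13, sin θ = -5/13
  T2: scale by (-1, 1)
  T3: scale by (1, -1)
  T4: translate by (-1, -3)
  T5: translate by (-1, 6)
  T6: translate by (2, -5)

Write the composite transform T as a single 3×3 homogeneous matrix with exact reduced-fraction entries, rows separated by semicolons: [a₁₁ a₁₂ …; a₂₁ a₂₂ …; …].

T = [-12/13 -5/13 0; 5/13 -12/13 -2; 0 0 1]

T1 = [12/13 5/13 0; -5/13 12/13 0; 0 0 1]
T2·T1 = [-12/13 -5/13 0; -5/13 12/13 0; 0 0 1]
T3·…·T1 = [-12/13 -5/13 0; 5/13 -12/13 0; 0 0 1]
T4·…·T1 = [-12/13 -5/13 -1; 5/13 -12/13 -3; 0 0 1]
T5·…·T1 = [-12/13 -5/13 -2; 5/13 -12/13 3; 0 0 1]
T6·…·T1 = [-12/13 -5/13 0; 5/13 -12/13 -2; 0 0 1]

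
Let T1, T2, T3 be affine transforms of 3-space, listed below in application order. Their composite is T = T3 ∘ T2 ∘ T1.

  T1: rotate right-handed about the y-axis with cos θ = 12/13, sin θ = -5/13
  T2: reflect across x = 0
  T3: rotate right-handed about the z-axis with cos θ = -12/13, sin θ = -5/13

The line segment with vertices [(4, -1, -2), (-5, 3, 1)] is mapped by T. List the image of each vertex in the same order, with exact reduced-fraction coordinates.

T1 rotate right-handed about the y-axis with cos θ = 12/13, sin θ = -5/13: (4, -1, -2) → (58/13, -1, -4/13); (-5, 3, 1) → (-5, 3, -1)
T2 reflect across x = 0: (58/13, -1, -4/13) → (-58/13, -1, -4/13); (-5, 3, -1) → (5, 3, -1)
T3 rotate right-handed about the z-axis with cos θ = -12/13, sin θ = -5/13: (-58/13, -1, -4/13) → (631/169, 446/169, -4/13); (5, 3, -1) → (-45/13, -61/13, -1)

image vertices: (631/169, 446/169, -4/13), (-45/13, -61/13, -1)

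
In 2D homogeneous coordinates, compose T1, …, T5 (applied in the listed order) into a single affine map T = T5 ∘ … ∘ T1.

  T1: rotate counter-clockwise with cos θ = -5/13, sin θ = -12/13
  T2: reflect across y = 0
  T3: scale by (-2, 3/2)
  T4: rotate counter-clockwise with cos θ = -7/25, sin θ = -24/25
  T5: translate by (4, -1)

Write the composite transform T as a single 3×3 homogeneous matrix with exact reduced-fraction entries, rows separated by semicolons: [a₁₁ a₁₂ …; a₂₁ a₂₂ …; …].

T1 = [-5/13 12/13 0; -12/13 -5/13 0; 0 0 1]
T2·T1 = [-5/13 12/13 0; 12/13 5/13 0; 0 0 1]
T3·…·T1 = [10/13 -24/13 0; 18/13 15/26 0; 0 0 1]
T4·…·T1 = [362/325 348/325 0; -366/325 1047/650 0; 0 0 1]
T5·…·T1 = [362/325 348/325 4; -366/325 1047/650 -1; 0 0 1]

T = [362/325 348/325 4; -366/325 1047/650 -1; 0 0 1]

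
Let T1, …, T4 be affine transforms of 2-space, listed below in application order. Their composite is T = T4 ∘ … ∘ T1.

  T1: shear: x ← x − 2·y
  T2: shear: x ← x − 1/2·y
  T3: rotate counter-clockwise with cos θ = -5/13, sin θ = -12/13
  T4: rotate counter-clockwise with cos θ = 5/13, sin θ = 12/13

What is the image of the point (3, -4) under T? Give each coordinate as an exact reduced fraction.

T(p) = (1067/169, -2036/169)

T1 shear: x ← x − 2·y: (3, -4) → (11, -4)
T2 shear: x ← x − 1/2·y: (11, -4) → (13, -4)
T3 rotate counter-clockwise with cos θ = -5/13, sin θ = -12/13: (13, -4) → (-113/13, -136/13)
T4 rotate counter-clockwise with cos θ = 5/13, sin θ = 12/13: (-113/13, -136/13) → (1067/169, -2036/169)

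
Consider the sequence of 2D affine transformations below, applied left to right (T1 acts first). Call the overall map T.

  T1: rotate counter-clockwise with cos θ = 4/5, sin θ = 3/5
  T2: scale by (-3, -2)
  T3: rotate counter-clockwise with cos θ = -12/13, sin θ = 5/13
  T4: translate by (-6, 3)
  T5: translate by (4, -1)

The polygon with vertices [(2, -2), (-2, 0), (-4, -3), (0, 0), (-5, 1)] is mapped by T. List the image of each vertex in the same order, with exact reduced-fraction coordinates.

image vertices: (354/65, -128/65), (-478/65, 106/65), (-622/65, -341/65), (-2, 2), (-1068/65, 211/65)

T1 rotate counter-clockwise with cos θ = 4/5, sin θ = 3/5: (2, -2) → (14/5, -2/5); (-2, 0) → (-8/5, -6/5); (-4, -3) → (-7/5, -24/5); (0, 0) → (0, 0); (-5, 1) → (-23/5, -11/5)
T2 scale by (-3, -2): (14/5, -2/5) → (-42/5, 4/5); (-8/5, -6/5) → (24/5, 12/5); (-7/5, -24/5) → (21/5, 48/5); (0, 0) → (0, 0); (-23/5, -11/5) → (69/5, 22/5)
T3 rotate counter-clockwise with cos θ = -12/13, sin θ = 5/13: (-42/5, 4/5) → (484/65, -258/65); (24/5, 12/5) → (-348/65, -24/65); (21/5, 48/5) → (-492/65, -471/65); (0, 0) → (0, 0); (69/5, 22/5) → (-938/65, 81/65)
T4 translate by (-6, 3): (484/65, -258/65) → (94/65, -63/65); (-348/65, -24/65) → (-738/65, 171/65); (-492/65, -471/65) → (-882/65, -276/65); (0, 0) → (-6, 3); (-938/65, 81/65) → (-1328/65, 276/65)
T5 translate by (4, -1): (94/65, -63/65) → (354/65, -128/65); (-738/65, 171/65) → (-478/65, 106/65); (-882/65, -276/65) → (-622/65, -341/65); (-6, 3) → (-2, 2); (-1328/65, 276/65) → (-1068/65, 211/65)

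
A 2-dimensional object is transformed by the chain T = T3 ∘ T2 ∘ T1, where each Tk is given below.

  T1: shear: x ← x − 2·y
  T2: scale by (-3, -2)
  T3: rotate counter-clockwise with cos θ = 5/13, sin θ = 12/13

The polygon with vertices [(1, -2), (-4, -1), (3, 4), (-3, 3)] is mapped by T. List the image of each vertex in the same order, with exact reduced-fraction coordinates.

image vertices: (-123/13, -160/13), (6/13, 82/13), (171/13, 140/13), (207/13, 294/13)

T1 shear: x ← x − 2·y: (1, -2) → (5, -2); (-4, -1) → (-2, -1); (3, 4) → (-5, 4); (-3, 3) → (-9, 3)
T2 scale by (-3, -2): (5, -2) → (-15, 4); (-2, -1) → (6, 2); (-5, 4) → (15, -8); (-9, 3) → (27, -6)
T3 rotate counter-clockwise with cos θ = 5/13, sin θ = 12/13: (-15, 4) → (-123/13, -160/13); (6, 2) → (6/13, 82/13); (15, -8) → (171/13, 140/13); (27, -6) → (207/13, 294/13)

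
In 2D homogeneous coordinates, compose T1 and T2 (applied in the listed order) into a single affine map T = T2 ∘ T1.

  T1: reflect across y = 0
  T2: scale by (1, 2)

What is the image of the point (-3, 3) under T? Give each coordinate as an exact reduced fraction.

T1 reflect across y = 0: (-3, 3) → (-3, -3)
T2 scale by (1, 2): (-3, -3) → (-3, -6)

T(p) = (-3, -6)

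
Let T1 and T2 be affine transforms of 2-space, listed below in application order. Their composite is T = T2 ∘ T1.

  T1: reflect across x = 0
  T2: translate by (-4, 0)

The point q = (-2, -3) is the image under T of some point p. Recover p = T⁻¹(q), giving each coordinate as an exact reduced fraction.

p = (-2, -3)

T1 = [-1 0 0; 0 1 0; 0 0 1]
T2·T1 = [-1 0 -4; 0 1 0; 0 0 1]
det M = -1; M⁻¹ = [-1 0 -4; 0 1 0; 0 0 1]
M⁻¹ · (-2, -3)ᵀ = (-2, -3)ᵀ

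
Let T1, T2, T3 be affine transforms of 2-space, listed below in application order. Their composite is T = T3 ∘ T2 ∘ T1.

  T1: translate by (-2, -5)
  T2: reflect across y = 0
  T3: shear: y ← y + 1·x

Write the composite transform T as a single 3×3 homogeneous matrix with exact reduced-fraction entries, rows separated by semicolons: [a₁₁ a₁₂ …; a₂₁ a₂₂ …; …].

T = [1 0 -2; 1 -1 3; 0 0 1]

T1 = [1 0 -2; 0 1 -5; 0 0 1]
T2·T1 = [1 0 -2; 0 -1 5; 0 0 1]
T3·…·T1 = [1 0 -2; 1 -1 3; 0 0 1]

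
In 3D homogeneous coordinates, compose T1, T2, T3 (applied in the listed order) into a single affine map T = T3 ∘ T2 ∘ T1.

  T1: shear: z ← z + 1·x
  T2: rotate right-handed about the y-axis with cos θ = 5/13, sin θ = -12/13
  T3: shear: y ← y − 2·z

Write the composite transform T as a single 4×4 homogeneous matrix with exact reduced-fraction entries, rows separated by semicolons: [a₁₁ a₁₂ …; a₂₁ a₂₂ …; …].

T1 = [1 0 0 0; 0 1 0 0; 1 0 1 0; 0 0 0 1]
T2·T1 = [-7/13 0 -12/13 0; 0 1 0 0; 17/13 0 5/13 0; 0 0 0 1]
T3·…·T1 = [-7/13 0 -12/13 0; -34/13 1 -10/13 0; 17/13 0 5/13 0; 0 0 0 1]

T = [-7/13 0 -12/13 0; -34/13 1 -10/13 0; 17/13 0 5/13 0; 0 0 0 1]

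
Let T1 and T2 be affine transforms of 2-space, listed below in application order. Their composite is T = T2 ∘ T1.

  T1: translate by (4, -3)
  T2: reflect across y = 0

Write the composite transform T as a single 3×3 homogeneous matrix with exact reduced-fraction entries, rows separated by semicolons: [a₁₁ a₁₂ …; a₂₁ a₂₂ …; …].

T = [1 0 4; 0 -1 3; 0 0 1]

T1 = [1 0 4; 0 1 -3; 0 0 1]
T2·T1 = [1 0 4; 0 -1 3; 0 0 1]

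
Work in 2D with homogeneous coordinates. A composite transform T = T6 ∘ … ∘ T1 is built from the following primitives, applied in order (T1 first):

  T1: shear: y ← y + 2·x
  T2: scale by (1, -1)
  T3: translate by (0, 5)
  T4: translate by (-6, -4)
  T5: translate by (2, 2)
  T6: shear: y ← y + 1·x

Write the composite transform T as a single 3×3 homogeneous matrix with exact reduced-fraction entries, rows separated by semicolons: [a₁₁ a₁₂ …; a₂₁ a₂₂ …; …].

T = [1 0 -4; -1 -1 -1; 0 0 1]

T1 = [1 0 0; 2 1 0; 0 0 1]
T2·T1 = [1 0 0; -2 -1 0; 0 0 1]
T3·…·T1 = [1 0 0; -2 -1 5; 0 0 1]
T4·…·T1 = [1 0 -6; -2 -1 1; 0 0 1]
T5·…·T1 = [1 0 -4; -2 -1 3; 0 0 1]
T6·…·T1 = [1 0 -4; -1 -1 -1; 0 0 1]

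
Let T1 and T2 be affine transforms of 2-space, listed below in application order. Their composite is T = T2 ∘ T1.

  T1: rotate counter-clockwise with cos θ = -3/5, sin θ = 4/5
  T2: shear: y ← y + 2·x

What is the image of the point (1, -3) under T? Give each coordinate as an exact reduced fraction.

T1 rotate counter-clockwise with cos θ = -3/5, sin θ = 4/5: (1, -3) → (9/5, 13/5)
T2 shear: y ← y + 2·x: (9/5, 13/5) → (9/5, 31/5)

T(p) = (9/5, 31/5)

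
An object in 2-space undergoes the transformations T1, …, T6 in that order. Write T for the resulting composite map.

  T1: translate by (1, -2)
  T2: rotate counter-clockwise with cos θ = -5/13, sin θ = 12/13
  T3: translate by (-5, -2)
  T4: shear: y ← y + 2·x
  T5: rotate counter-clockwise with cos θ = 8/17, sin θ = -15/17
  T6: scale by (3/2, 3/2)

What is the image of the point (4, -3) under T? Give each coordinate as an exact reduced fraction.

T1 translate by (1, -2): (4, -3) → (5, -5)
T2 rotate counter-clockwise with cos θ = -5/13, sin θ = 12/13: (5, -5) → (35/13, 85/13)
T3 translate by (-5, -2): (35/13, 85/13) → (-30/13, 59/13)
T4 shear: y ← y + 2·x: (-30/13, 59/13) → (-30/13, -1/13)
T5 rotate counter-clockwise with cos θ = 8/17, sin θ = -15/17: (-30/13, -1/13) → (-15/13, 2)
T6 scale by (3/2, 3/2): (-15/13, 2) → (-45/26, 3)

T(p) = (-45/26, 3)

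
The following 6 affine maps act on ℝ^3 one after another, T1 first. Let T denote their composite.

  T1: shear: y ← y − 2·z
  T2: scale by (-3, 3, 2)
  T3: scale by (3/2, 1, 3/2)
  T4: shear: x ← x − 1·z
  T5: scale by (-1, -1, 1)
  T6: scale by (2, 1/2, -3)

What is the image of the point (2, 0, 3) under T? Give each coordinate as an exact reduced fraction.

T1 shear: y ← y − 2·z: (2, 0, 3) → (2, -6, 3)
T2 scale by (-3, 3, 2): (2, -6, 3) → (-6, -18, 6)
T3 scale by (3/2, 1, 3/2): (-6, -18, 6) → (-9, -18, 9)
T4 shear: x ← x − 1·z: (-9, -18, 9) → (-18, -18, 9)
T5 scale by (-1, -1, 1): (-18, -18, 9) → (18, 18, 9)
T6 scale by (2, 1/2, -3): (18, 18, 9) → (36, 9, -27)

T(p) = (36, 9, -27)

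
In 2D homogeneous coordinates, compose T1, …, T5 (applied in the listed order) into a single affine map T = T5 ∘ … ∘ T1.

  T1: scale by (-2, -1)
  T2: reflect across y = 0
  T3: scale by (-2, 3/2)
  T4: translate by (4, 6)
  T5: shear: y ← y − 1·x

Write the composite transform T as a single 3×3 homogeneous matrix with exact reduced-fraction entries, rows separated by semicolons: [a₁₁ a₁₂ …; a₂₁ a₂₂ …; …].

T1 = [-2 0 0; 0 -1 0; 0 0 1]
T2·T1 = [-2 0 0; 0 1 0; 0 0 1]
T3·…·T1 = [4 0 0; 0 3/2 0; 0 0 1]
T4·…·T1 = [4 0 4; 0 3/2 6; 0 0 1]
T5·…·T1 = [4 0 4; -4 3/2 2; 0 0 1]

T = [4 0 4; -4 3/2 2; 0 0 1]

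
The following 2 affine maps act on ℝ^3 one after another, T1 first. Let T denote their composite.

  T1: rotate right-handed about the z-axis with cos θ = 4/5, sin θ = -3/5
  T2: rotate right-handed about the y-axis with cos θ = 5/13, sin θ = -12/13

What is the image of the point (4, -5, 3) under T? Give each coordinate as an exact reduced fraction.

T1 rotate right-handed about the z-axis with cos θ = 4/5, sin θ = -3/5: (4, -5, 3) → (1/5, -32/5, 3)
T2 rotate right-handed about the y-axis with cos θ = 5/13, sin θ = -12/13: (1/5, -32/5, 3) → (-35/13, -32/5, 87/65)

T(p) = (-35/13, -32/5, 87/65)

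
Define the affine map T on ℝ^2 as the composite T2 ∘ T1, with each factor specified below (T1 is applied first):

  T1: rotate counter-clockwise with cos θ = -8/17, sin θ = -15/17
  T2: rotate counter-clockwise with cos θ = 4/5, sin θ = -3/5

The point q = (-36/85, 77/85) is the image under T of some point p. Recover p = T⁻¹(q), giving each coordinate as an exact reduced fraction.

p = (0, -1)

T1 = [-8/17 15/17 0; -15/17 -8/17 0; 0 0 1]
T2·T1 = [-77/85 36/85 0; -36/85 -77/85 0; 0 0 1]
det M = 1; M⁻¹ = [-77/85 -36/85 0; 36/85 -77/85 0; 0 0 1]
M⁻¹ · (-36/85, 77/85)ᵀ = (0, -1)ᵀ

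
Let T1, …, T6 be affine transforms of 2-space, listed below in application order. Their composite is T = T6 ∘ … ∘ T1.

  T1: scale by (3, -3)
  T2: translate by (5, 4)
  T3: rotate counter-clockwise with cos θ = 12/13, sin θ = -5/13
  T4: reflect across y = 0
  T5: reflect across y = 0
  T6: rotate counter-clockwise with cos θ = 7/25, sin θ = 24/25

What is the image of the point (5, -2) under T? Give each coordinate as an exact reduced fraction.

T(p) = (62/13, 284/13)

T1 scale by (3, -3): (5, -2) → (15, 6)
T2 translate by (5, 4): (15, 6) → (20, 10)
T3 rotate counter-clockwise with cos θ = 12/13, sin θ = -5/13: (20, 10) → (290/13, 20/13)
T4 reflect across y = 0: (290/13, 20/13) → (290/13, -20/13)
T5 reflect across y = 0: (290/13, -20/13) → (290/13, 20/13)
T6 rotate counter-clockwise with cos θ = 7/25, sin θ = 24/25: (290/13, 20/13) → (62/13, 284/13)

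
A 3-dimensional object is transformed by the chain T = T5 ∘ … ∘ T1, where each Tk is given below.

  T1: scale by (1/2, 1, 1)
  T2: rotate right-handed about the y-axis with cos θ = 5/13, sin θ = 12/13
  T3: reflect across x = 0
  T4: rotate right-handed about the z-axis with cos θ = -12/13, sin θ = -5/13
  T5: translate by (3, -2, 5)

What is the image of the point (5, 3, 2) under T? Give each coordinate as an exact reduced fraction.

T1 scale by (1/2, 1, 1): (5, 3, 2) → (5/2, 3, 2)
T2 rotate right-handed about the y-axis with cos θ = 5/13, sin θ = 12/13: (5/2, 3, 2) → (73/26, 3, -20/13)
T3 reflect across x = 0: (73/26, 3, -20/13) → (-73/26, 3, -20/13)
T4 rotate right-handed about the z-axis with cos θ = -12/13, sin θ = -5/13: (-73/26, 3, -20/13) → (633/169, -571/338, -20/13)
T5 translate by (3, -2, 5): (633/169, -571/338, -20/13) → (1140/169, -1247/338, 45/13)

T(p) = (1140/169, -1247/338, 45/13)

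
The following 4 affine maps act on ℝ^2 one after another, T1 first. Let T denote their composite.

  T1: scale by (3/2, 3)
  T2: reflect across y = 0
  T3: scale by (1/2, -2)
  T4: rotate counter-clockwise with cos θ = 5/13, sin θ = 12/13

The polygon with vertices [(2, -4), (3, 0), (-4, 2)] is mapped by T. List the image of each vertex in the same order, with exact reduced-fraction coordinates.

T1 scale by (3/2, 3): (2, -4) → (3, -12); (3, 0) → (9/2, 0); (-4, 2) → (-6, 6)
T2 reflect across y = 0: (3, -12) → (3, 12); (9/2, 0) → (9/2, 0); (-6, 6) → (-6, -6)
T3 scale by (1/2, -2): (3, 12) → (3/2, -24); (9/2, 0) → (9/4, 0); (-6, -6) → (-3, 12)
T4 rotate counter-clockwise with cos θ = 5/13, sin θ = 12/13: (3/2, -24) → (591/26, -102/13); (9/4, 0) → (45/52, 27/13); (-3, 12) → (-159/13, 24/13)

image vertices: (591/26, -102/13), (45/52, 27/13), (-159/13, 24/13)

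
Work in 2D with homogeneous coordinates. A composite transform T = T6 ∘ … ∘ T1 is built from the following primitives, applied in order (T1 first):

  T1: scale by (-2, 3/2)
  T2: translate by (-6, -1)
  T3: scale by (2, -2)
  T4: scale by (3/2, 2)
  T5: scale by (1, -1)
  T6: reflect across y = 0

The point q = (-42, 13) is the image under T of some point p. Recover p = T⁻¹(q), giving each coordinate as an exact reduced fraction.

T1 = [-2 0 0; 0 3/2 0; 0 0 1]
T2·T1 = [-2 0 -6; 0 3/2 -1; 0 0 1]
T3·…·T1 = [-4 0 -12; 0 -3 2; 0 0 1]
T4·…·T1 = [-6 0 -18; 0 -6 4; 0 0 1]
T5·…·T1 = [-6 0 -18; 0 6 -4; 0 0 1]
T6·…·T1 = [-6 0 -18; 0 -6 4; 0 0 1]
det M = 36; M⁻¹ = [-1/6 0 -3; 0 -1/6 2/3; 0 0 1]
M⁻¹ · (-42, 13)ᵀ = (4, -3/2)ᵀ

p = (4, -3/2)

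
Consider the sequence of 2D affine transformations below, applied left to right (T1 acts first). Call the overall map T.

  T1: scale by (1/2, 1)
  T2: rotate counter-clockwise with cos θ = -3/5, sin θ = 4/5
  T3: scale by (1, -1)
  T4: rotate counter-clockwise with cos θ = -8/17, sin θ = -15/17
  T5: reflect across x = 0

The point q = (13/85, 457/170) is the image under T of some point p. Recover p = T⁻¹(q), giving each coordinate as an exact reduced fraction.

p = (5, 1)

T1 = [1/2 0 0; 0 1 0; 0 0 1]
T2·T1 = [-3/10 -4/5 0; 2/5 -3/5 0; 0 0 1]
T3·…·T1 = [-3/10 -4/5 0; -2/5 3/5 0; 0 0 1]
T4·…·T1 = [-18/85 77/85 0; 77/170 36/85 0; 0 0 1]
T5·…·T1 = [18/85 -77/85 0; 77/170 36/85 0; 0 0 1]
det M = 1/2; M⁻¹ = [72/85 154/85 0; -77/85 36/85 0; 0 0 1]
M⁻¹ · (13/85, 457/170)ᵀ = (5, 1)ᵀ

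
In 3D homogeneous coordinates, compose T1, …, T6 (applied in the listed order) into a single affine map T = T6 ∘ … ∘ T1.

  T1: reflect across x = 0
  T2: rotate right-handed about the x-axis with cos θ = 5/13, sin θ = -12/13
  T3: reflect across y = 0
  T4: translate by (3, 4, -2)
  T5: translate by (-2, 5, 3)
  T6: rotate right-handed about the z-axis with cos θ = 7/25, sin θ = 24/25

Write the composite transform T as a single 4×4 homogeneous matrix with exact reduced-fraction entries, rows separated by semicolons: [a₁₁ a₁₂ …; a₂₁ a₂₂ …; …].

T1 = [-1 0 0 0; 0 1 0 0; 0 0 1 0; 0 0 0 1]
T2·T1 = [-1 0 0 0; 0 5/13 12/13 0; 0 -12/13 5/13 0; 0 0 0 1]
T3·…·T1 = [-1 0 0 0; 0 -5/13 -12/13 0; 0 -12/13 5/13 0; 0 0 0 1]
T4·…·T1 = [-1 0 0 3; 0 -5/13 -12/13 4; 0 -12/13 5/13 -2; 0 0 0 1]
T5·…·T1 = [-1 0 0 1; 0 -5/13 -12/13 9; 0 -12/13 5/13 1; 0 0 0 1]
T6·…·T1 = [-7/25 24/65 288/325 -209/25; -24/25 -7/65 -84/325 87/25; 0 -12/13 5/13 1; 0 0 0 1]

T = [-7/25 24/65 288/325 -209/25; -24/25 -7/65 -84/325 87/25; 0 -12/13 5/13 1; 0 0 0 1]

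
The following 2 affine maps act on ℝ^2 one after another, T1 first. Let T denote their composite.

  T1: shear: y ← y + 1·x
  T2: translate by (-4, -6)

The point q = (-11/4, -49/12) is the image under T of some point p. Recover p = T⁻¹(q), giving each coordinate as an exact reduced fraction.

T1 = [1 0 0; 1 1 0; 0 0 1]
T2·T1 = [1 0 -4; 1 1 -6; 0 0 1]
det M = 1; M⁻¹ = [1 0 4; -1 1 2; 0 0 1]
M⁻¹ · (-11/4, -49/12)ᵀ = (5/4, 2/3)ᵀ

p = (5/4, 2/3)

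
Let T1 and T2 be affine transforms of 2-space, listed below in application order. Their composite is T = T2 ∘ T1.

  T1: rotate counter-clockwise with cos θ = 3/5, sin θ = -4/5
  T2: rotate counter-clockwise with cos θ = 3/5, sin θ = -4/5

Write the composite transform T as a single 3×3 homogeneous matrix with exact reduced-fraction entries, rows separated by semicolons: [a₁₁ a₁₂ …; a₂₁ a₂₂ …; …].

T1 = [3/5 4/5 0; -4/5 3/5 0; 0 0 1]
T2·T1 = [-7/25 24/25 0; -24/25 -7/25 0; 0 0 1]

T = [-7/25 24/25 0; -24/25 -7/25 0; 0 0 1]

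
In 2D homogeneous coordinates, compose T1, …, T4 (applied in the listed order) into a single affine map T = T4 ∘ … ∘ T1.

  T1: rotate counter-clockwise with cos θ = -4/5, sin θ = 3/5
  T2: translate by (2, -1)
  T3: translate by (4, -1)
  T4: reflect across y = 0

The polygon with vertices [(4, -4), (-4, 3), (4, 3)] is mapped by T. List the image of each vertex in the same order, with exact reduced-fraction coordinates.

T1 rotate counter-clockwise with cos θ = -4/5, sin θ = 3/5: (4, -4) → (-4/5, 28/5); (-4, 3) → (7/5, -24/5); (4, 3) → (-5, 0)
T2 translate by (2, -1): (-4/5, 28/5) → (6/5, 23/5); (7/5, -24/5) → (17/5, -29/5); (-5, 0) → (-3, -1)
T3 translate by (4, -1): (6/5, 23/5) → (26/5, 18/5); (17/5, -29/5) → (37/5, -34/5); (-3, -1) → (1, -2)
T4 reflect across y = 0: (26/5, 18/5) → (26/5, -18/5); (37/5, -34/5) → (37/5, 34/5); (1, -2) → (1, 2)

image vertices: (26/5, -18/5), (37/5, 34/5), (1, 2)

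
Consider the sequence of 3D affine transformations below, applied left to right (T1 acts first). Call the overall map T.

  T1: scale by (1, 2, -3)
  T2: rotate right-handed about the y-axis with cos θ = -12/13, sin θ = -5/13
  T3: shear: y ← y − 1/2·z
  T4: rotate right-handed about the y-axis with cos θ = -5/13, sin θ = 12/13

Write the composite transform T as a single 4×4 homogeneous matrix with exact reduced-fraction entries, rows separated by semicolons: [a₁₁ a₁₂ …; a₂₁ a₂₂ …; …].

T = [120/169 0 357/169 0; -5/26 2 -18/13 0; 119/169 0 -360/169 0; 0 0 0 1]

T1 = [1 0 0 0; 0 2 0 0; 0 0 -3 0; 0 0 0 1]
T2·T1 = [-12/13 0 15/13 0; 0 2 0 0; 5/13 0 36/13 0; 0 0 0 1]
T3·…·T1 = [-12/13 0 15/13 0; -5/26 2 -18/13 0; 5/13 0 36/13 0; 0 0 0 1]
T4·…·T1 = [120/169 0 357/169 0; -5/26 2 -18/13 0; 119/169 0 -360/169 0; 0 0 0 1]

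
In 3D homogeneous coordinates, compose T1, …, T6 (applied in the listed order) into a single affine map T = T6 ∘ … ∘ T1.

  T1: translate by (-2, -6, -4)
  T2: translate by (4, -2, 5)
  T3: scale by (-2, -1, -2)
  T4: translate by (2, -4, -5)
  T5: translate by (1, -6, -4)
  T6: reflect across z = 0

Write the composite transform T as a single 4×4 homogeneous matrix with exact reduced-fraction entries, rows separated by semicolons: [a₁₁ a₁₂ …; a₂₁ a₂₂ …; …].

T1 = [1 0 0 -2; 0 1 0 -6; 0 0 1 -4; 0 0 0 1]
T2·T1 = [1 0 0 2; 0 1 0 -8; 0 0 1 1; 0 0 0 1]
T3·…·T1 = [-2 0 0 -4; 0 -1 0 8; 0 0 -2 -2; 0 0 0 1]
T4·…·T1 = [-2 0 0 -2; 0 -1 0 4; 0 0 -2 -7; 0 0 0 1]
T5·…·T1 = [-2 0 0 -1; 0 -1 0 -2; 0 0 -2 -11; 0 0 0 1]
T6·…·T1 = [-2 0 0 -1; 0 -1 0 -2; 0 0 2 11; 0 0 0 1]

T = [-2 0 0 -1; 0 -1 0 -2; 0 0 2 11; 0 0 0 1]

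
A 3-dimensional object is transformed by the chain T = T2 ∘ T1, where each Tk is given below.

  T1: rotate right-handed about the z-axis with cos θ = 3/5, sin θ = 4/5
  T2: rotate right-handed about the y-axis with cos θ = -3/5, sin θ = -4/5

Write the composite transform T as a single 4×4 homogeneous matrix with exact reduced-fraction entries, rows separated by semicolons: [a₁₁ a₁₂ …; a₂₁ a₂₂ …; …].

T = [-9/25 12/25 -4/5 0; 4/5 3/5 0 0; 12/25 -16/25 -3/5 0; 0 0 0 1]

T1 = [3/5 -4/5 0 0; 4/5 3/5 0 0; 0 0 1 0; 0 0 0 1]
T2·T1 = [-9/25 12/25 -4/5 0; 4/5 3/5 0 0; 12/25 -16/25 -3/5 0; 0 0 0 1]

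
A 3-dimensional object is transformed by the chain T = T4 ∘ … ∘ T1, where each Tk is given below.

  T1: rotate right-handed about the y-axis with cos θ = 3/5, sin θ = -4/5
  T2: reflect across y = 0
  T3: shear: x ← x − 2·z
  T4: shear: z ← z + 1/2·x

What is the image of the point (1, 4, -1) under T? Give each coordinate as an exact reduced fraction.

T1 rotate right-handed about the y-axis with cos θ = 3/5, sin θ = -4/5: (1, 4, -1) → (7/5, 4, 1/5)
T2 reflect across y = 0: (7/5, 4, 1/5) → (7/5, -4, 1/5)
T3 shear: x ← x − 2·z: (7/5, -4, 1/5) → (1, -4, 1/5)
T4 shear: z ← z + 1/2·x: (1, -4, 1/5) → (1, -4, 7/10)

T(p) = (1, -4, 7/10)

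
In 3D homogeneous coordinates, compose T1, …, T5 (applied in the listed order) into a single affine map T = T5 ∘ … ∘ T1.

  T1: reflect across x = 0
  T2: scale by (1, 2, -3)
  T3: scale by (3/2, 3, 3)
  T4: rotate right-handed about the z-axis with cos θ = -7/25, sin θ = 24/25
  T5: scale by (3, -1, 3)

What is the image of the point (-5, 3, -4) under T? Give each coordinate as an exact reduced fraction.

T(p) = (-2907/50, -54/25, 108)

T1 reflect across x = 0: (-5, 3, -4) → (5, 3, -4)
T2 scale by (1, 2, -3): (5, 3, -4) → (5, 6, 12)
T3 scale by (3/2, 3, 3): (5, 6, 12) → (15/2, 18, 36)
T4 rotate right-handed about the z-axis with cos θ = -7/25, sin θ = 24/25: (15/2, 18, 36) → (-969/50, 54/25, 36)
T5 scale by (3, -1, 3): (-969/50, 54/25, 36) → (-2907/50, -54/25, 108)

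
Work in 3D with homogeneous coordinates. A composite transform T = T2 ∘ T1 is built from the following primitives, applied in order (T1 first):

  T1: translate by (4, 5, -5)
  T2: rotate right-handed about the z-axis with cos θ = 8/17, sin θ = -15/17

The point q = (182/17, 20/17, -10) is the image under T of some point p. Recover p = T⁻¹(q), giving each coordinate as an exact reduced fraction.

T1 = [1 0 0 4; 0 1 0 5; 0 0 1 -5; 0 0 0 1]
T2·T1 = [8/17 15/17 0 107/17; -15/17 8/17 0 -20/17; 0 0 1 -5; 0 0 0 1]
det M = 1; M⁻¹ = [8/17 -15/17 0 -4; 15/17 8/17 0 -5; 0 0 1 5; 0 0 0 1]
M⁻¹ · (182/17, 20/17, -10)ᵀ = (0, 5, -5)ᵀ

p = (0, 5, -5)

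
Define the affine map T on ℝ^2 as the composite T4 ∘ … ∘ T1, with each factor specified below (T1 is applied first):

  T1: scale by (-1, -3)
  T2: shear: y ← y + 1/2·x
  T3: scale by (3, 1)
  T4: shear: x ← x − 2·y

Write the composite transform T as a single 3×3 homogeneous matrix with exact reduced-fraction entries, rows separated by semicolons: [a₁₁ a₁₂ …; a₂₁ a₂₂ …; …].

T1 = [-1 0 0; 0 -3 0; 0 0 1]
T2·T1 = [-1 0 0; -1/2 -3 0; 0 0 1]
T3·…·T1 = [-3 0 0; -1/2 -3 0; 0 0 1]
T4·…·T1 = [-2 6 0; -1/2 -3 0; 0 0 1]

T = [-2 6 0; -1/2 -3 0; 0 0 1]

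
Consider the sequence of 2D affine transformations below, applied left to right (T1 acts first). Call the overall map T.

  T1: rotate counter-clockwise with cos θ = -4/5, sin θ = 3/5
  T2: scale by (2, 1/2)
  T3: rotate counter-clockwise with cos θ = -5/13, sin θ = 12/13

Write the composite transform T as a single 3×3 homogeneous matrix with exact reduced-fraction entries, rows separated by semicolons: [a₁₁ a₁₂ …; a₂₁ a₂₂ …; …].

T = [22/65 54/65 0; -207/130 -62/65 0; 0 0 1]

T1 = [-4/5 -3/5 0; 3/5 -4/5 0; 0 0 1]
T2·T1 = [-8/5 -6/5 0; 3/10 -2/5 0; 0 0 1]
T3·…·T1 = [22/65 54/65 0; -207/130 -62/65 0; 0 0 1]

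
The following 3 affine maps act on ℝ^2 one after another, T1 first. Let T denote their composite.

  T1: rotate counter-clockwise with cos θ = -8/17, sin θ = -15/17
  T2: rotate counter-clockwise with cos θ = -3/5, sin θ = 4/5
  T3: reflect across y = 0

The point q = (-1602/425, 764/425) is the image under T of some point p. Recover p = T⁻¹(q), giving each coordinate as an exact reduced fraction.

T1 = [-8/17 15/17 0; -15/17 -8/17 0; 0 0 1]
T2·T1 = [84/85 -13/85 0; 13/85 84/85 0; 0 0 1]
T3·…·T1 = [84/85 -13/85 0; -13/85 -84/85 0; 0 0 1]
det M = -1; M⁻¹ = [84/85 -13/85 0; -13/85 -84/85 0; 0 0 1]
M⁻¹ · (-1602/425, 764/425)ᵀ = (-4, -6/5)ᵀ

p = (-4, -6/5)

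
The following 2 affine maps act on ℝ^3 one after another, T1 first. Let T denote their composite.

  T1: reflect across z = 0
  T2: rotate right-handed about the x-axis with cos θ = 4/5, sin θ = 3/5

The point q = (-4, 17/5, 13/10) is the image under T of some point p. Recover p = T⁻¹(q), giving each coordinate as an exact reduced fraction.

p = (-4, 7/2, 1)

T1 = [1 0 0 0; 0 1 0 0; 0 0 -1 0; 0 0 0 1]
T2·T1 = [1 0 0 0; 0 4/5 3/5 0; 0 3/5 -4/5 0; 0 0 0 1]
det M = -1; M⁻¹ = [1 0 0 0; 0 4/5 3/5 0; 0 3/5 -4/5 0; 0 0 0 1]
M⁻¹ · (-4, 17/5, 13/10)ᵀ = (-4, 7/2, 1)ᵀ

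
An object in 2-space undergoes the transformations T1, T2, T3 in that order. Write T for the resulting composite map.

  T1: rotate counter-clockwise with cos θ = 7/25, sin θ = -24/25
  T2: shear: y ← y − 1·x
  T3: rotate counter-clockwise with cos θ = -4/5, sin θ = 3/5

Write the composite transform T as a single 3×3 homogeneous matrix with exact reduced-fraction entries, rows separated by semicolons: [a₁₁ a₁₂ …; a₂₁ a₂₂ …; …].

T1 = [7/25 24/25 0; -24/25 7/25 0; 0 0 1]
T2·T1 = [7/25 24/25 0; -31/25 -17/25 0; 0 0 1]
T3·…·T1 = [13/25 -9/25 0; 29/25 28/25 0; 0 0 1]

T = [13/25 -9/25 0; 29/25 28/25 0; 0 0 1]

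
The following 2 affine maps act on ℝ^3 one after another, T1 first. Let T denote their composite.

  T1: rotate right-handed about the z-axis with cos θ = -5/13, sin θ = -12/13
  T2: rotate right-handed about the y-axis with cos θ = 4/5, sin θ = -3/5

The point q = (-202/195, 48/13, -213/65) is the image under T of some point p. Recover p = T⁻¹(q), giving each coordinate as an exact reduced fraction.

T1 = [-5/13 12/13 0 0; -12/13 -5/13 0 0; 0 0 1 0; 0 0 0 1]
T2·T1 = [-4/13 48/65 -3/5 0; -12/13 -5/13 0 0; -3/13 36/65 4/5 0; 0 0 0 1]
det M = 1; M⁻¹ = [-4/13 -12/13 -3/13 0; 48/65 -5/13 36/65 0; -3/5 0 4/5 0; 0 0 0 1]
M⁻¹ · (-202/195, 48/13, -213/65)ᵀ = (-7/3, -4, -2)ᵀ

p = (-7/3, -4, -2)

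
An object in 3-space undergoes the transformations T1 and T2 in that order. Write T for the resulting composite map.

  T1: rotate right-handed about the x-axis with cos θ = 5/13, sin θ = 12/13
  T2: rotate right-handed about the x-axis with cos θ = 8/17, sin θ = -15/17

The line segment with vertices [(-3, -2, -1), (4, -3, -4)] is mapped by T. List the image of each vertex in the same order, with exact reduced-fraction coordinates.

T1 rotate right-handed about the x-axis with cos θ = 5/13, sin θ = 12/13: (-3, -2, -1) → (-3, 2/13, -29/13); (4, -3, -4) → (4, 33/13, -56/13)
T2 rotate right-handed about the x-axis with cos θ = 8/17, sin θ = -15/17: (-3, 2/13, -29/13) → (-3, -419/221, -262/221); (4, 33/13, -56/13) → (4, -576/221, -943/221)

image vertices: (-3, -419/221, -262/221), (4, -576/221, -943/221)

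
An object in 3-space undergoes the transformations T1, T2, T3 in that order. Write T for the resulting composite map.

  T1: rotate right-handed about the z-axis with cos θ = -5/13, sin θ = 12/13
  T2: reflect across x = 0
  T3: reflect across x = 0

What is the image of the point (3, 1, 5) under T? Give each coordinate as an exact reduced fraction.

T(p) = (-27/13, 31/13, 5)

T1 rotate right-handed about the z-axis with cos θ = -5/13, sin θ = 12/13: (3, 1, 5) → (-27/13, 31/13, 5)
T2 reflect across x = 0: (-27/13, 31/13, 5) → (27/13, 31/13, 5)
T3 reflect across x = 0: (27/13, 31/13, 5) → (-27/13, 31/13, 5)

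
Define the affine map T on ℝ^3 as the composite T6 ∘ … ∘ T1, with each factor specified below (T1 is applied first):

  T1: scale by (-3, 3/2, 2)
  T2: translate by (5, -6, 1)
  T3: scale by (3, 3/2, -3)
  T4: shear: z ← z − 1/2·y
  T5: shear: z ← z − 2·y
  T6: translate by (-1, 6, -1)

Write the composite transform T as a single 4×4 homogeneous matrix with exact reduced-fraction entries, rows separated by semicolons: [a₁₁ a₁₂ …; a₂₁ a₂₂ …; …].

T = [-9 0 0 14; 0 9/4 0 -3; 0 -45/8 -6 37/2; 0 0 0 1]

T1 = [-3 0 0 0; 0 3/2 0 0; 0 0 2 0; 0 0 0 1]
T2·T1 = [-3 0 0 5; 0 3/2 0 -6; 0 0 2 1; 0 0 0 1]
T3·…·T1 = [-9 0 0 15; 0 9/4 0 -9; 0 0 -6 -3; 0 0 0 1]
T4·…·T1 = [-9 0 0 15; 0 9/4 0 -9; 0 -9/8 -6 3/2; 0 0 0 1]
T5·…·T1 = [-9 0 0 15; 0 9/4 0 -9; 0 -45/8 -6 39/2; 0 0 0 1]
T6·…·T1 = [-9 0 0 14; 0 9/4 0 -3; 0 -45/8 -6 37/2; 0 0 0 1]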